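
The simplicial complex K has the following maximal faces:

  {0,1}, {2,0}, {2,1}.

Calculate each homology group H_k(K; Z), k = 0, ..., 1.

H_0 ≅ Z,  H_1 ≅ Z.

Take the total order 0 < 1 < 2 on the vertex set. Then K (dimension 1) consists of the simplices:

  0-simplices (3): [0], [1], [2]
  1-simplices (3): [0,1], [0,2], [1,2]

Hence C_0 ≅ Z^3, C_1 ≅ Z^3.

∂_1: C_1 → C_0 is given by ∂[p,q] = [q] − [p]. For instance
  ∂[0,1] = [1] − [0].
This gives a 3×3 integer matrix of rank 2; reducing to Smith normal form yields diagonal entries (1,1).

Computing H_k = (kernel of ∂_k) / (image of ∂_{k+1}):

  H_0: rank C_0 − rank ∂_1 = 3 − 2 = 1, and the invariant factors of ∂_1 are all 1, so H_0 = Z.
  H_1: rank ker ∂_1 − rank ∂_2 = (3 − 2) − 0 = 1, and there is no ∂_2, so H_1 = Z.

As a check, the Euler characteristic is 3 − 3 = 0, which agrees with 1 − 1 = 0.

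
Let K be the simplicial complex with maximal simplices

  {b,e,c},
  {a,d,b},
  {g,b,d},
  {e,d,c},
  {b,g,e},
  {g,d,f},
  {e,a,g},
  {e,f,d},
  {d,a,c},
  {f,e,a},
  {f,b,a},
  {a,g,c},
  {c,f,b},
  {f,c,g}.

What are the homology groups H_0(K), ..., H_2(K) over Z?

H_0 = Z,  H_1 = Z^2,  H_2 = Z.

Take the total order a < b < c < d < e < f < g on the vertex set. Then K (dimension 2) consists of the simplices:

  0-simplices (7): a, b, c, d, e, f, g
  1-simplices (21): ab, ac, ad, ae, af, ag, bc, bd, be, bf, bg, cd, ce, cf, cg, de, df, dg, ef, eg, fg
  2-simplices (14): abd, abf, acd, acg, aef, aeg, bce, bcf, bdg, beg, cde, cfg, def, dfg

so the chain groups are C_0 ≅ Z^7, C_1 ≅ Z^21, C_2 ≅ Z^14.

The boundary map ∂_1: C_1 → C_0 is given by ∂[p,q] = [q] − [p]. For instance
  ∂fg = g − f.
This gives a 7×21 integer matrix of rank 6; reducing to Smith normal form yields diagonal entries (1,1,1,1,1,1).

Boundary ∂_2: C_2 → C_1 sends each 2-simplex [p,q,r] to [q,r] − [p,r] + [p,q]. For instance
  ∂bcf = cf − bf + bc,
  ∂bdg = dg − bg + bd.
This gives a 21×14 integer matrix of rank 13; reducing to Smith normal form yields diagonal entries (1,1,1,1,1,1,1,1,1,1,1,1,1).

Reading off H_k = ker ∂_k / im ∂_{k+1}:

  H_0: rank C_0 − rank ∂_1 = 7 − 6 = 1, and the invariant factors of ∂_1 are all 1, so H_0 = Z.
  H_1: rank ker ∂_1 − rank ∂_2 = (21 − 6) − 13 = 2, and the invariant factors of ∂_2 are all 1, so H_1 = Z^2.
  H_2: rank ker ∂_2 − rank ∂_3 = (14 − 13) − 0 = 1, and there is no ∂_3, so H_2 = Z.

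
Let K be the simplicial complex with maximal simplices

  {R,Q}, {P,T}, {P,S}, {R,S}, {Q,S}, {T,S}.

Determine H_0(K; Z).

H_0 ≅ Z.

Take the total order P < Q < R < S < T on the vertex set. Then K (dimension 1) consists of the simplices:

  0-simplices (5): P, Q, R, S, T
  1-simplices (6): PS, PT, QR, QS, RS, ST

Hence C_0 ≅ Z^5, C_1 ≅ Z^6.

∂_1: C_1 → C_0 is given by ∂[p,q] = [q] − [p]. For instance
  ∂PT = T − P.
The resulting 5×6 matrix has rank 4, and its Smith normal form has invariant factors (1,1,1,1).

Now H_k = ker ∂_k / im ∂_{k+1}, so:

  H_0: rank C_0 − rank ∂_1 = 5 − 4 = 1, and the invariant factors of ∂_1 are all 1, so H_0 ≅ Z.

(K is a triangulation of a wedge of 2 circles.)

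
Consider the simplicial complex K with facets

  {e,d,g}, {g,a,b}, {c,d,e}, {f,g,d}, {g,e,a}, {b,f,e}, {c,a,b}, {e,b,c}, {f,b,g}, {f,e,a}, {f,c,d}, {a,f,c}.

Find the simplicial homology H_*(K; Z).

Take the total order a < b < c < d < e < f < g on the vertex set. Then K (dimension 2) consists of the simplices:

  0-simplices (7): a, b, c, d, e, f, g
  1-simplices (18): ab, ac, ae, af, ag, bc, be, bf, bg, cd, ce, cf, de, df, dg, ef, eg, fg
  2-simplices (12): abc, abg, acf, aef, aeg, bce, bef, bfg, cde, cdf, deg, dfg

giving chain groups C_0 ≅ Z^7, C_1 ≅ Z^18, C_2 ≅ Z^12.

The boundary map ∂_1: C_1 → C_0 is given by ∂[p,q] = [q] − [p]. For instance
  ∂cd = d − c.
This gives a 7×18 integer matrix of rank 6; reducing to Smith normal form yields diagonal entries (1,1,1,1,1,1).

Boundary ∂_2: C_2 → C_1 maps a triangle to the signed sum of its edges. For instance
  ∂bce = ce − be + bc,
  ∂abc = bc − ac + ab.
The 18×12 boundary matrix has rank 12 and Smith normal form diag(1,1,1,1,1,1,1,1,1,1,1,2).

Computing H_k = (kernel of ∂_k) / (image of ∂_{k+1}):

  H_0: rank C_0 − rank ∂_1 = 7 − 6 = 1, and the invariant factors of ∂_1 are all 1, so H_0 ≅ Z.
  H_1: rank ker ∂_1 − rank ∂_2 = (18 − 6) − 12 = 0, and ∂_2 has invariant factor 2 > 1, so H_1 ≅ Z/2.
  H_2: rank ker ∂_2 − rank ∂_3 = (12 − 12) − 0 = 0, and there is no ∂_3, so H_2 ≅ 0.

As a check, the Euler characteristic is 7 − 18 + 12 = 1, which agrees with 1 − 0 + 0 = 1.

H_0 ≅ Z,  H_1 ≅ Z/2,  H_2 = 0.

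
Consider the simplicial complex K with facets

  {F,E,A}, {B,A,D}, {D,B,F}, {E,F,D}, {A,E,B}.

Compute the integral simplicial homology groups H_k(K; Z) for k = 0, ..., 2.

Order the vertices as A < B < D < E < F. Listing each simplex with vertices in this order, K has dimension 2 with simplices:

  0-simplices (5): A, B, D, E, F
  1-simplices (10): AB, AD, AE, AF, BD, BE, BF, DE, DF, EF
  2-simplices (5): ABD, ABE, AEF, BDF, DEF

Hence C_0 ≅ Z^5, C_1 ≅ Z^10, C_2 ≅ Z^5.

∂_1: C_1 → C_0 sends each edge [p,q] (with p < q) to q − p.
As a 5×10 matrix over Z this has rank 4, with invariant factors (1,1,1,1).

Boundary ∂_2: C_2 → C_1 acts by ∂[p,q,r] = [q,r] − [p,r] + [p,q]. For instance
  ∂ABD = BD − AD + AB,
  ∂BDF = DF − BF + BD.
The 10×5 boundary matrix has rank 5 and Smith normal form diag(1,1,1,1,1).

Reading off H_k = ker ∂_k / im ∂_{k+1}:

  H_0: rank C_0 − rank ∂_1 = 5 − 4 = 1, and the invariant factors of ∂_1 are all 1, so H_0 ≅ Z.
  H_1: rank ker ∂_1 − rank ∂_2 = (10 − 4) − 5 = 1, and the invariant factors of ∂_2 are all 1, so H_1 ≅ Z.
  H_2: rank ker ∂_2 − rank ∂_3 = (5 − 5) − 0 = 0, and there is no ∂_3, so H_2 ≅ 0.

H_0 ≅ Z,  H_1 ≅ Z,  H_2 = 0.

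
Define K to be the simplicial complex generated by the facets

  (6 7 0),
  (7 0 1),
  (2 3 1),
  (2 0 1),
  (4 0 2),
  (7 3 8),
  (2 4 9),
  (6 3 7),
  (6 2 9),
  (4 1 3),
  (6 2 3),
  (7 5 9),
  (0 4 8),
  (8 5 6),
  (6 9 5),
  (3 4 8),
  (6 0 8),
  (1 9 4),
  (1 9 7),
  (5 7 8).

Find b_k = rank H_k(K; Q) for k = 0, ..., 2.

Fix the vertex order 0 < 1 < 2 < 3 < 4 < 5 < 6 < 7 < 8 < 9 and write every simplex with vertices in increasing order. Then dim K = 2 and the simplices of K are:

  0-simplices (10): [0], [1], [2], [3], [4], [5], [6], [7], [8], [9]
  1-simplices (30): (30 of them)
  2-simplices (20): (20 of them)

giving chain groups C_0 ≅ Z^10, C_1 ≅ Z^30, C_2 ≅ Z^20.

The boundary map ∂_1: C_1 → C_0 is given by ∂[p,q] = [q] − [p].
As a 10×30 matrix over Z this has rank 9, with invariant factors (1,1,1,1,1,1,1,1,1).

The boundary map ∂_2: C_2 → C_1 sends each 2-simplex [p,q,r] to [q,r] − [p,r] + [p,q]. For instance
  ∂[1,4,9] = [4,9] − [1,9] + [1,4],
  ∂[1,2,3] = [2,3] − [1,3] + [1,2].
The 30×20 boundary matrix has rank 20 and Smith normal form diag(1,1,1,1,1,1,1,1,1,1,1,1,1,1,1,1,1,1,1,2).

Now H_k = ker ∂_k / im ∂_{k+1}, so:

  H_0: rank C_0 − rank ∂_1 = 10 − 9 = 1, and the invariant factors of ∂_1 are all 1, so H_0 = Z.
  H_1: rank ker ∂_1 − rank ∂_2 = (30 − 9) − 20 = 1, and ∂_2 has invariant factor 2 > 1, so H_1 = Z × Z/2.
  H_2: rank ker ∂_2 − rank ∂_3 = (20 − 20) − 0 = 0, and there is no ∂_3, so H_2 = 0.

As a check, the Euler characteristic is 10 − 30 + 20 = 0, which agrees with 1 − 1 + 0 = 0.
(K is a triangulation of the Klein bottle.)

Hence the Betti numbers are b_0 = 1, b_1 = 1, b_2 = 0.

b_0 = 1, b_1 = 1, b_2 = 0.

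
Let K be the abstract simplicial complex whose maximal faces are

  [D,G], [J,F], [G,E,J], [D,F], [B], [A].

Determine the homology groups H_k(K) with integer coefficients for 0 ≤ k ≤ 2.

H_0 ≅ Z^3,  H_1 ≅ Z,  H_2 = 0.

We work with the vertex ordering A < B < D < E < F < G < J. The simplices of K, each written with vertices in increasing order, are:

  0-simplices (7): A, B, D, E, F, G, J
  1-simplices (6): DF, DG, EG, EJ, FJ, GJ
  2-simplices (1): EGJ

giving chain groups C_0 ≅ Z^7, C_1 ≅ Z^6, C_2 ≅ Z^1.

The boundary map ∂_1: C_1 → C_0 maps an edge to its endpoints' difference, ∂[p,q] = q − p. For instance
  ∂EG = G − E.
As a 7×6 matrix over Z this has rank 4, with invariant factors (1,1,1,1).

The boundary map ∂_2: C_2 → C_1 acts by ∂[p,q,r] = [q,r] − [p,r] + [p,q]. For instance
  ∂EGJ = GJ − EJ + EG.
The 6×1 boundary matrix has rank 1 and Smith normal form diag(1).

Now H_k = ker ∂_k / im ∂_{k+1}, so:

  H_0: rank C_0 − rank ∂_1 = 7 − 4 = 3, and the invariant factors of ∂_1 are all 1, so H_0 = Z^3.
  H_1: rank ker ∂_1 − rank ∂_2 = (6 − 4) − 1 = 1, and the invariant factors of ∂_2 are all 1, so H_1 = Z.
  H_2: rank ker ∂_2 − rank ∂_3 = (1 − 1) − 0 = 0, and there is no ∂_3, so H_2 = 0.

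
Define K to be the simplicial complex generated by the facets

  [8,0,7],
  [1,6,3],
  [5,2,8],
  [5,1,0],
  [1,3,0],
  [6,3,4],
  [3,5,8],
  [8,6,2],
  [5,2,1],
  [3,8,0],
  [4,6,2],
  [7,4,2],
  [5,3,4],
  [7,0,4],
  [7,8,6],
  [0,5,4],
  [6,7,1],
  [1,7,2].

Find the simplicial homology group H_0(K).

H_0 ≅ Z.

Order the vertices as 0 < 1 < 2 < 3 < 4 < 5 < 6 < 7 < 8. Listing each simplex with vertices in this order, K has dimension 2 with simplices:

  0-simplices (9): [0], [1], [2], [3], [4], [5], [6], [7], [8]
  1-simplices (27): (27 of them)
  2-simplices (18): [0,1,3], [0,1,5], [0,3,8], [0,4,5], [0,4,7], [0,7,8], [1,2,5], [1,2,7], [1,3,6], [1,6,7], [2,4,6], [2,4,7], [2,5,8], [2,6,8], [3,4,5], [3,4,6], [3,5,8], [6,7,8]

Hence C_0 ≅ Z^9, C_1 ≅ Z^27, C_2 ≅ Z^18.

Boundary ∂_1: C_1 → C_0 maps an edge to its endpoints' difference, ∂[p,q] = q − p.
The resulting 9×27 matrix has rank 8, and its Smith normal form has invariant factors (1,1,1,1,1,1,1,1).

Boundary ∂_2: C_2 → C_1 maps a triangle to the signed sum of its edges. For instance
  ∂[0,1,3] = [1,3] − [0,3] + [0,1],
  ∂[1,2,7] = [2,7] − [1,7] + [1,2].
The 27×18 boundary matrix has rank 18 and Smith normal form diag(1,1,1,1,1,1,1,1,1,1,1,1,1,1,1,1,1,2).

Now H_k = ker ∂_k / im ∂_{k+1}, so:

  H_0: rank C_0 − rank ∂_1 = 9 − 8 = 1, and the invariant factors of ∂_1 are all 1, so H_0 = Z.

(K is a triangulation of the Klein bottle.)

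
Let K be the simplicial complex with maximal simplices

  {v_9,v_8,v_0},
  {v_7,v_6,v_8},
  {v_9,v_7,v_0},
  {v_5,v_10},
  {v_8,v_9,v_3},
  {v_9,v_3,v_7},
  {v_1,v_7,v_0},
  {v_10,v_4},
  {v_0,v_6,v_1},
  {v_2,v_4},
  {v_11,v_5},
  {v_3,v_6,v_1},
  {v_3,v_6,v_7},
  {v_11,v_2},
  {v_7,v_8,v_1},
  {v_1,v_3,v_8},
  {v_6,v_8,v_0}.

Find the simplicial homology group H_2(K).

H_2 ≅ 0.

Take the total order v_0 < v_1 < v_2 < v_3 < v_4 < v_5 < v_6 < v_7 < v_8 < v_9 < v_10 < v_11 on the vertex set. Then K (dimension 2) consists of the simplices:

  0-simplices (12): [v_0], [v_1], [v_2], [v_3], [v_4], [v_5], [v_6], [v_7], [v_8], [v_9], [v_10], [v_11]
  1-simplices (23): (23 of them)
  2-simplices (12): (12 of them)

so the chain groups are C_0 ≅ Z^12, C_1 ≅ Z^23, C_2 ≅ Z^12.

∂_1: C_1 → C_0 maps an edge to its endpoints' difference, ∂[p,q] = q − p. For instance
  ∂[v_0,v_9] = [v_9] − [v_0].
The 12×23 boundary matrix has rank 10 and Smith normal form diag(1,1,1,1,1,1,1,1,1,1).

Boundary ∂_2: C_2 → C_1 acts by ∂[p,q,r] = [q,r] − [p,r] + [p,q]. For instance
  ∂[v_6,v_7,v_8] = [v_7,v_8] − [v_6,v_8] + [v_6,v_7],
  ∂[v_0,v_6,v_8] = [v_6,v_8] − [v_0,v_8] + [v_0,v_6].
This gives a 23×12 integer matrix of rank 12; reducing to Smith normal form yields diagonal entries (1,1,1,1,1,1,1,1,1,1,1,2).

From H_k ≅ ker(∂_k) / im(∂_{k+1}) we obtain:

  H_2: rank ker ∂_2 − rank ∂_3 = (12 − 12) − 0 = 0, and there is no ∂_3, so H_2 ≅ 0.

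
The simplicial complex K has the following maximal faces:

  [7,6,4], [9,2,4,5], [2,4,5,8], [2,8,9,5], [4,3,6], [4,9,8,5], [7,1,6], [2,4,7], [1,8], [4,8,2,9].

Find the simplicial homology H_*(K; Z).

H_0 ≅ Z,  H_1 ≅ Z,  H_2 = 0,  H_3 ≅ Z.

Order the vertices as 1 < 2 < 3 < 4 < 5 < 6 < 7 < 8 < 9. Listing each simplex with vertices in this order, K has dimension 3 with simplices:

  0-simplices (9): [1], [2], [3], [4], [5], [6], [7], [8], [9]
  1-simplices (19): [1,6], [1,7], [1,8], [2,4], [2,5], [2,7], [2,8], [2,9], [3,4], [3,6], [4,5], [4,6], [4,7], [4,8], [4,9], [5,8], [5,9], [6,7], [8,9]
  2-simplices (14): [1,6,7], [2,4,5], [2,4,7], [2,4,8], [2,4,9], [2,5,8], [2,5,9], [2,8,9], [3,4,6], [4,5,8], [4,5,9], [4,6,7], [4,8,9], [5,8,9]
  3-simplices (5): [2,4,5,8], [2,4,5,9], [2,4,8,9], [2,5,8,9], [4,5,8,9]

so the chain groups are C_0 ≅ Z^9, C_1 ≅ Z^19, C_2 ≅ Z^14, C_3 ≅ Z^5.

∂_1: C_1 → C_0 is given by ∂[p,q] = [q] − [p]. For instance
  ∂[8,9] = [9] − [8].
This gives a 9×19 integer matrix of rank 8; reducing to Smith normal form yields diagonal entries (1,1,1,1,1,1,1,1).

Boundary ∂_2: C_2 → C_1 acts by ∂[p,q,r] = [q,r] − [p,r] + [p,q]. For instance
  ∂[2,5,8] = [5,8] − [2,8] + [2,5],
  ∂[2,4,8] = [4,8] − [2,8] + [2,4].
As a 19×14 matrix over Z this has rank 10, with invariant factors (1,1,1,1,1,1,1,1,1,1).

Boundary ∂_3: C_3 → C_2 sends each 3-simplex σ to the alternating sum Σ_i (−1)^i (σ with its i-th vertex removed). For instance
  ∂[2,5,8,9] = [5,8,9] − [2,8,9] + [2,5,9] − [2,5,8],
  ∂[2,4,5,8] = [4,5,8] − [2,5,8] + [2,4,8] − [2,4,5].
As a 14×5 matrix over Z this has rank 4, with invariant factors (1,1,1,1).

Computing H_k = (kernel of ∂_k) / (image of ∂_{k+1}):

  H_0: rank C_0 − rank ∂_1 = 9 − 8 = 1, and the invariant factors of ∂_1 are all 1, so H_0 ≅ Z.
  H_1: rank ker ∂_1 − rank ∂_2 = (19 − 8) − 10 = 1, and the invariant factors of ∂_2 are all 1, so H_1 ≅ Z.
  H_2: rank ker ∂_2 − rank ∂_3 = (14 − 10) − 4 = 0, and the invariant factors of ∂_3 are all 1, so H_2 ≅ 0.
  H_3: rank ker ∂_3 − rank ∂_4 = (5 − 4) − 0 = 1, and there is no ∂_4, so H_3 ≅ Z.

As a check, the Euler characteristic is 9 − 19 + 14 − 5 = -1, which agrees with 1 − 1 + 0 − 1 = -1.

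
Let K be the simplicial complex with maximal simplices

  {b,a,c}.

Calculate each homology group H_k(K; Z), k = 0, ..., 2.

Order the vertices as a < b < c. Listing each simplex with vertices in this order, K has dimension 2 with simplices:

  0-simplices (3): a, b, c
  1-simplices (3): ab, ac, bc
  2-simplices (1): abc

Hence C_0 ≅ Z^3, C_1 ≅ Z^3, C_2 ≅ Z^1.

The boundary map ∂_1: C_1 → C_0 sends each edge [p,q] (with p < q) to q − p.
The 3×3 boundary matrix has rank 2 and Smith normal form diag(1,1).

∂_2: C_2 → C_1 maps a triangle to the signed sum of its edges. For instance
  ∂abc = bc − ac + ab.
The resulting 3×1 matrix has rank 1, and its Smith normal form has invariant factors (1).

Reading off H_k = ker ∂_k / im ∂_{k+1}:

  H_0: rank C_0 − rank ∂_1 = 3 − 2 = 1, and the invariant factors of ∂_1 are all 1, so H_0 ≅ Z.
  H_1: rank ker ∂_1 − rank ∂_2 = (3 − 2) − 1 = 0, and the invariant factors of ∂_2 are all 1, so H_1 ≅ 0.
  H_2: rank ker ∂_2 − rank ∂_3 = (1 − 1) − 0 = 0, and there is no ∂_3, so H_2 ≅ 0.

H_0 ≅ Z,  H_1 = 0,  H_2 = 0.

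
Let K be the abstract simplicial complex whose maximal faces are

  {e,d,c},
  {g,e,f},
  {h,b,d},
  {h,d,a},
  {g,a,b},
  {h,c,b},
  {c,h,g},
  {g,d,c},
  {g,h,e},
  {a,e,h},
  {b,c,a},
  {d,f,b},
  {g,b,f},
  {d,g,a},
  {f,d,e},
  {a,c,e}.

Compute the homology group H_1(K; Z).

H_1 = Z^2.

K has 8 vertices, 24 edges, 16 triangles.
rank ∂_1 = 7, rank ∂_2 = 15 ⇒ b_1 = 24 − 7 − 15 = 2; all invariant factors of ∂_2 are 1 so no torsion. So H_1 = Z^2.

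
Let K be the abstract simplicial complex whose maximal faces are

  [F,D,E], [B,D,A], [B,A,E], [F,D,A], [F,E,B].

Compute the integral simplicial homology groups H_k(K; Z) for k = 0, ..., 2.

H_0 = Z,  H_1 = Z,  H_2 = 0.

We work with the vertex ordering A < B < D < E < F. The simplices of K, each written with vertices in increasing order, are:

  0-simplices (5): A, B, D, E, F
  1-simplices (10): AB, AD, AE, AF, BD, BE, BF, DE, DF, EF
  2-simplices (5): ABD, ABE, ADF, BEF, DEF

giving chain groups C_0 ≅ Z^5, C_1 ≅ Z^10, C_2 ≅ Z^5.

∂_1: C_1 → C_0 maps an edge to its endpoints' difference, ∂[p,q] = q − p. For instance
  ∂EF = F − E.
The 5×10 boundary matrix has rank 4 and Smith normal form diag(1,1,1,1).

Boundary ∂_2: C_2 → C_1 sends each 2-simplex [p,q,r] to [q,r] − [p,r] + [p,q]. For instance
  ∂BEF = EF − BF + BE,
  ∂ABD = BD − AD + AB.
The resulting 10×5 matrix has rank 5, and its Smith normal form has invariant factors (1,1,1,1,1).

Computing H_k = (kernel of ∂_k) / (image of ∂_{k+1}):

  H_0: rank C_0 − rank ∂_1 = 5 − 4 = 1, and the invariant factors of ∂_1 are all 1, so H_0 = Z.
  H_1: rank ker ∂_1 − rank ∂_2 = (10 − 4) − 5 = 1, and the invariant factors of ∂_2 are all 1, so H_1 = Z.
  H_2: rank ker ∂_2 − rank ∂_3 = (5 − 5) − 0 = 0, and there is no ∂_3, so H_2 = 0.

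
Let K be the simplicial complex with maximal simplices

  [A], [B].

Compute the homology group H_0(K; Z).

We work with the vertex ordering A < B. The simplices of K, each written with vertices in increasing order, are:

  0-simplices (2): A, B

Hence C_0 ≅ Z^2.

Computing H_k = (kernel of ∂_k) / (image of ∂_{k+1}):

  H_0: rank C_0 − rank ∂_1 = 2 − 0 = 2, and there is no ∂_1, so H_0 ≅ Z^2.

(K is a triangulation of a set of 2 points.)

H_0 = Z^2.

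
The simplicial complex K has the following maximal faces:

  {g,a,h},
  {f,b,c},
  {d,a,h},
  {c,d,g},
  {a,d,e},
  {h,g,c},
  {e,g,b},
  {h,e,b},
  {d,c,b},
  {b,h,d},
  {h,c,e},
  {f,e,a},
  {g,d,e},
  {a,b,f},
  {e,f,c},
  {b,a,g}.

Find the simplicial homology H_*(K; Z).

H_0 ≅ Z,  H_1 ≅ Z^2,  H_2 ≅ Z.

Order the vertices as a < b < c < d < e < f < g < h. Listing each simplex with vertices in this order, K has dimension 2 with simplices:

  0-simplices (8): a, b, c, d, e, f, g, h
  1-simplices (24): ab, ad, ae, af, ag, ah, bc, bd, be, bf, bg, bh, cd, ce, cf, cg, ch, de, dg, dh, ef, eg, eh, gh
  2-simplices (16): abf, abg, ade, adh, aef, agh, bcd, bcf, bdh, beg, beh, cdg, cef, ceh, cgh, deg

so the chain groups are C_0 ≅ Z^8, C_1 ≅ Z^24, C_2 ≅ Z^16.

∂_1: C_1 → C_0 is given by ∂[p,q] = [q] − [p].
The resulting 8×24 matrix has rank 7, and its Smith normal form has invariant factors (1,1,1,1,1,1,1).

The boundary map ∂_2: C_2 → C_1 sends each 2-simplex [p,q,r] to [q,r] − [p,r] + [p,q]. For instance
  ∂bdh = dh − bh + bd,
  ∂beg = eg − bg + be.
This gives a 24×16 integer matrix of rank 15; reducing to Smith normal form yields diagonal entries (1,1,1,1,1,1,1,1,1,1,1,1,1,1,1).

Reading off H_k = ker ∂_k / im ∂_{k+1}:

  H_0: rank C_0 − rank ∂_1 = 8 − 7 = 1, and the invariant factors of ∂_1 are all 1, so H_0 ≅ Z.
  H_1: rank ker ∂_1 − rank ∂_2 = (24 − 7) − 15 = 2, and the invariant factors of ∂_2 are all 1, so H_1 ≅ Z^2.
  H_2: rank ker ∂_2 − rank ∂_3 = (16 − 15) − 0 = 1, and there is no ∂_3, so H_2 ≅ Z.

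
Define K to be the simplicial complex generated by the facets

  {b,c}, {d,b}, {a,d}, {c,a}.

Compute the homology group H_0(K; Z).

H_0 ≅ Z.

Fix the vertex order a < b < c < d and write every simplex with vertices in increasing order. Then dim K = 1 and the simplices of K are:

  0-simplices (4): a, b, c, d
  1-simplices (4): ac, ad, bc, bd

giving chain groups C_0 ≅ Z^4, C_1 ≅ Z^4.

∂_1: C_1 → C_0 sends each edge [p,q] (with p < q) to q − p.
The resulting 4×4 matrix has rank 3, and its Smith normal form has invariant factors (1,1,1).

Reading off H_k = ker ∂_k / im ∂_{k+1}:

  H_0: rank C_0 − rank ∂_1 = 4 − 3 = 1, and the invariant factors of ∂_1 are all 1, so H_0 ≅ Z.

(K is a triangulation of the circle S^1.)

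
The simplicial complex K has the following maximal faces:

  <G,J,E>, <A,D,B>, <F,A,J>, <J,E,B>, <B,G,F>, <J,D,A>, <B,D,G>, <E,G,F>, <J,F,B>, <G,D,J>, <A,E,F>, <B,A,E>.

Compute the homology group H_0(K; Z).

We work with the vertex ordering A < B < D < E < F < G < J. The simplices of K, each written with vertices in increasing order, are:

  0-simplices (7): A, B, D, E, F, G, J
  1-simplices (18): AB, AD, AE, AF, AJ, BD, BE, BF, BG, BJ, DG, DJ, EF, EG, EJ, FG, FJ, GJ
  2-simplices (12): ABD, ABE, ADJ, AEF, AFJ, BDG, BEJ, BFG, BFJ, DGJ, EFG, EGJ

Hence C_0 ≅ Z^7, C_1 ≅ Z^18, C_2 ≅ Z^12.

The boundary map ∂_1: C_1 → C_0 is given by ∂[p,q] = [q] − [p]. For instance
  ∂AD = D − A.
As a 7×18 matrix over Z this has rank 6, with invariant factors (1,1,1,1,1,1).

∂_2: C_2 → C_1 maps a triangle to the signed sum of its edges. For instance
  ∂ABD = BD − AD + AB,
  ∂BEJ = EJ − BJ + BE.
As a 18×12 matrix over Z this has rank 12, with invariant factors (1,1,1,1,1,1,1,1,1,1,1,2).

Reading off H_k = ker ∂_k / im ∂_{k+1}:

  H_0: rank C_0 − rank ∂_1 = 7 − 6 = 1, and the invariant factors of ∂_1 are all 1, so H_0 = Z.

H_0 ≅ Z.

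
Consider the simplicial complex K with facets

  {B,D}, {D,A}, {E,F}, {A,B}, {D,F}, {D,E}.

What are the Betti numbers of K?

We work with the vertex ordering A < B < D < E < F. The simplices of K, each written with vertices in increasing order, are:

  0-simplices (5): A, B, D, E, F
  1-simplices (6): AB, AD, BD, DE, DF, EF

so the chain groups are C_0 ≅ Z^5, C_1 ≅ Z^6.

Boundary ∂_1: C_1 → C_0 is given by ∂[p,q] = [q] − [p]. For instance
  ∂BD = D − B.
As a 5×6 matrix over Z this has rank 4, with invariant factors (1,1,1,1).

Computing H_k = (kernel of ∂_k) / (image of ∂_{k+1}):

  H_0: rank C_0 − rank ∂_1 = 5 − 4 = 1, and the invariant factors of ∂_1 are all 1, so H_0 ≅ Z.
  H_1: rank ker ∂_1 − rank ∂_2 = (6 − 4) − 0 = 2, and there is no ∂_2, so H_1 ≅ Z^2.

As a check, the Euler characteristic is 5 − 6 = -1, which agrees with 1 − 2 = -1.

Hence the Betti numbers are b_0 = 1, b_1 = 2.

b_0 = 1, b_1 = 2.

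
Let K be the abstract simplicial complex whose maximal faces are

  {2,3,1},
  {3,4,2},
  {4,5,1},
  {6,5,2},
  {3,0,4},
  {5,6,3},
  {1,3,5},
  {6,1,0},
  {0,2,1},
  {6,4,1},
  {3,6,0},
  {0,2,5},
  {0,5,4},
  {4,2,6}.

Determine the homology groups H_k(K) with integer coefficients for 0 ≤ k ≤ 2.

Order the vertices as 0 < 1 < 2 < 3 < 4 < 5 < 6. Listing each simplex with vertices in this order, K has dimension 2 with simplices:

  0-simplices (7): [0], [1], [2], [3], [4], [5], [6]
  1-simplices (21): [0,1], [0,2], [0,3], [0,4], [0,5], [0,6], [1,2], [1,3], [1,4], [1,5], [1,6], [2,3], [2,4], [2,5], [2,6], [3,4], [3,5], [3,6], [4,5], [4,6], [5,6]
  2-simplices (14): [0,1,2], [0,1,6], [0,2,5], [0,3,4], [0,3,6], [0,4,5], [1,2,3], [1,3,5], [1,4,5], [1,4,6], [2,3,4], [2,4,6], [2,5,6], [3,5,6]

giving chain groups C_0 ≅ Z^7, C_1 ≅ Z^21, C_2 ≅ Z^14.

∂_1: C_1 → C_0 sends each edge [p,q] (with p < q) to q − p.
The resulting 7×21 matrix has rank 6, and its Smith normal form has invariant factors (1,1,1,1,1,1).

∂_2: C_2 → C_1 sends each 2-simplex [p,q,r] to [q,r] − [p,r] + [p,q]. For instance
  ∂[0,3,4] = [3,4] − [0,4] + [0,3],
  ∂[0,1,2] = [1,2] − [0,2] + [0,1].
This gives a 21×14 integer matrix of rank 13; reducing to Smith normal form yields diagonal entries (1,1,1,1,1,1,1,1,1,1,1,1,1).

Now H_k = ker ∂_k / im ∂_{k+1}, so:

  H_0: rank C_0 − rank ∂_1 = 7 − 6 = 1, and the invariant factors of ∂_1 are all 1, so H_0 ≅ Z.
  H_1: rank ker ∂_1 − rank ∂_2 = (21 − 6) − 13 = 2, and the invariant factors of ∂_2 are all 1, so H_1 ≅ Z^2.
  H_2: rank ker ∂_2 − rank ∂_3 = (14 − 13) − 0 = 1, and there is no ∂_3, so H_2 ≅ Z.

As a check, the Euler characteristic is 7 − 21 + 14 = 0, which agrees with 1 − 2 + 1 = 0.

H_0 = Z,  H_1 = Z^2,  H_2 = Z.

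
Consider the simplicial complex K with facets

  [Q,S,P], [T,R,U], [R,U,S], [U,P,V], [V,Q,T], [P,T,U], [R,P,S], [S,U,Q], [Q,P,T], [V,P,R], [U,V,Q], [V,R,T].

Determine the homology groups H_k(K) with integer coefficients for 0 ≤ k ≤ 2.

Fix the vertex order P < Q < R < S < T < U < V and write every simplex with vertices in increasing order. Then dim K = 2 and the simplices of K are:

  0-simplices (7): P, Q, R, S, T, U, V
  1-simplices (18): PQ, PR, PS, PT, PU, PV, QS, QT, QU, QV, RS, RT, RU, RV, SU, TU, TV, UV
  2-simplices (12): PQS, PQT, PRS, PRV, PTU, PUV, QSU, QTV, QUV, RSU, RTU, RTV

Hence C_0 ≅ Z^7, C_1 ≅ Z^18, C_2 ≅ Z^12.

∂_1: C_1 → C_0 maps an edge to its endpoints' difference, ∂[p,q] = q − p. For instance
  ∂PQ = Q − P.
This gives a 7×18 integer matrix of rank 6; reducing to Smith normal form yields diagonal entries (1,1,1,1,1,1).

Boundary ∂_2: C_2 → C_1 acts by ∂[p,q,r] = [q,r] − [p,r] + [p,q]. For instance
  ∂QUV = UV − QV + QU,
  ∂PQT = QT − PT + PQ.
The resulting 18×12 matrix has rank 12, and its Smith normal form has invariant factors (1,1,1,1,1,1,1,1,1,1,1,2).

From H_k ≅ ker(∂_k) / im(∂_{k+1}) we obtain:

  H_0: rank C_0 − rank ∂_1 = 7 − 6 = 1, and the invariant factors of ∂_1 are all 1, so H_0 = Z.
  H_1: rank ker ∂_1 − rank ∂_2 = (18 − 6) − 12 = 0, and ∂_2 has invariant factor 2 > 1, so H_1 = Z/2Z.
  H_2: rank ker ∂_2 − rank ∂_3 = (12 − 12) − 0 = 0, and there is no ∂_3, so H_2 = 0.

H_0 ≅ Z,  H_1 ≅ Z/2Z,  H_2 = 0.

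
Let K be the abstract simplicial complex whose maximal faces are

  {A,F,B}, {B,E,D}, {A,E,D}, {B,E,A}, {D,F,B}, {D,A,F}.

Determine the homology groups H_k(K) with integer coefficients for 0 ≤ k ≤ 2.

Fix the vertex order A < B < D < E < F and write every simplex with vertices in increasing order. Then dim K = 2 and the simplices of K are:

  0-simplices (5): A, B, D, E, F
  1-simplices (9): AB, AD, AE, AF, BD, BE, BF, DE, DF
  2-simplices (6): ABE, ABF, ADE, ADF, BDE, BDF

giving chain groups C_0 ≅ Z^5, C_1 ≅ Z^9, C_2 ≅ Z^6.

∂_1: C_1 → C_0 maps an edge to its endpoints' difference, ∂[p,q] = q − p.
This gives a 5×9 integer matrix of rank 4; reducing to Smith normal form yields diagonal entries (1,1,1,1).

Boundary ∂_2: C_2 → C_1 maps a triangle to the signed sum of its edges. For instance
  ∂ADE = DE − AE + AD,
  ∂ADF = DF − AF + AD.
The resulting 9×6 matrix has rank 5, and its Smith normal form has invariant factors (1,1,1,1,1).

Reading off H_k = ker ∂_k / im ∂_{k+1}:

  H_0: rank C_0 − rank ∂_1 = 5 − 4 = 1, and the invariant factors of ∂_1 are all 1, so H_0 = Z.
  H_1: rank ker ∂_1 − rank ∂_2 = (9 − 4) − 5 = 0, and the invariant factors of ∂_2 are all 1, so H_1 = 0.
  H_2: rank ker ∂_2 − rank ∂_3 = (6 − 5) − 0 = 1, and there is no ∂_3, so H_2 = Z.

H_0 = Z,  H_1 = 0,  H_2 = Z.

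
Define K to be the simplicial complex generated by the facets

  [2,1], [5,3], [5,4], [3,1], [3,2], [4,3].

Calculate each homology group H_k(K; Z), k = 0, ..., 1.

Fix the vertex order 1 < 2 < 3 < 4 < 5 and write every simplex with vertices in increasing order. Then dim K = 1 and the simplices of K are:

  0-simplices (5): [1], [2], [3], [4], [5]
  1-simplices (6): [1,2], [1,3], [2,3], [3,4], [3,5], [4,5]

so the chain groups are C_0 ≅ Z^5, C_1 ≅ Z^6.

The boundary map ∂_1: C_1 → C_0 is given by ∂[p,q] = [q] − [p].
As a 5×6 matrix over Z this has rank 4, with invariant factors (1,1,1,1).

Now H_k = ker ∂_k / im ∂_{k+1}, so:

  H_0: rank C_0 − rank ∂_1 = 5 − 4 = 1, and the invariant factors of ∂_1 are all 1, so H_0 = Z.
  H_1: rank ker ∂_1 − rank ∂_2 = (6 − 4) − 0 = 2, and there is no ∂_2, so H_1 = Z^2.

H_0 ≅ Z,  H_1 ≅ Z^2.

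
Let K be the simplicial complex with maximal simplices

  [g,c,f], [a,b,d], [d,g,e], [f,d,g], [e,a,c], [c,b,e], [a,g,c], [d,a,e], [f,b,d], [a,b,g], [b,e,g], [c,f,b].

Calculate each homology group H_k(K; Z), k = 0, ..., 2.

H_0 ≅ Z,  H_1 ≅ Z/2,  H_2 = 0.

We work with the vertex ordering a < b < c < d < e < f < g. The simplices of K, each written with vertices in increasing order, are:

  0-simplices (7): a, b, c, d, e, f, g
  1-simplices (18): ab, ac, ad, ae, ag, bc, bd, be, bf, bg, ce, cf, cg, de, df, dg, eg, fg
  2-simplices (12): abd, abg, ace, acg, ade, bce, bcf, bdf, beg, cfg, deg, dfg

giving chain groups C_0 ≅ Z^7, C_1 ≅ Z^18, C_2 ≅ Z^12.

Boundary ∂_1: C_1 → C_0 sends each edge [p,q] (with p < q) to q − p. For instance
  ∂bg = g − b.
The resulting 7×18 matrix has rank 6, and its Smith normal form has invariant factors (1,1,1,1,1,1).

∂_2: C_2 → C_1 acts by ∂[p,q,r] = [q,r] − [p,r] + [p,q]. For instance
  ∂ace = ce − ae + ac,
  ∂bdf = df − bf + bd.
The 18×12 boundary matrix has rank 12 and Smith normal form diag(1,1,1,1,1,1,1,1,1,1,1,2).

Reading off H_k = ker ∂_k / im ∂_{k+1}:

  H_0: rank C_0 − rank ∂_1 = 7 − 6 = 1, and the invariant factors of ∂_1 are all 1, so H_0 ≅ Z.
  H_1: rank ker ∂_1 − rank ∂_2 = (18 − 6) − 12 = 0, and ∂_2 has invariant factor 2 > 1, so H_1 ≅ Z/2.
  H_2: rank ker ∂_2 − rank ∂_3 = (12 − 12) − 0 = 0, and there is no ∂_3, so H_2 ≅ 0.

As a check, the Euler characteristic is 7 − 18 + 12 = 1, which agrees with 1 − 0 + 0 = 1.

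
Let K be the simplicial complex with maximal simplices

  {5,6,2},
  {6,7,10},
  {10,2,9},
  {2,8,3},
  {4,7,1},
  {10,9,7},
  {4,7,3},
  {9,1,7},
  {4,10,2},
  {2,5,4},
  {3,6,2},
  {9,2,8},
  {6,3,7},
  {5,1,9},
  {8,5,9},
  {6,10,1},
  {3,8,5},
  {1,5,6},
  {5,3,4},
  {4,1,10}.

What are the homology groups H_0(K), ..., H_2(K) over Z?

Order the vertices as 1 < 2 < 3 < 4 < 5 < 6 < 7 < 8 < 9 < 10. Listing each simplex with vertices in this order, K has dimension 2 with simplices:

  0-simplices (10): [1], [2], [3], [4], [5], [6], [7], [8], [9], [10]
  1-simplices (30): (30 of them)
  2-simplices (20): (20 of them)

giving chain groups C_0 ≅ Z^10, C_1 ≅ Z^30, C_2 ≅ Z^20.

The boundary map ∂_1: C_1 → C_0 sends each edge [p,q] (with p < q) to q − p.
As a 10×30 matrix over Z this has rank 9, with invariant factors (1,1,1,1,1,1,1,1,1).

The boundary map ∂_2: C_2 → C_1 maps a triangle to the signed sum of its edges. For instance
  ∂[2,8,9] = [8,9] − [2,9] + [2,8],
  ∂[2,4,10] = [4,10] − [2,10] + [2,4].
This gives a 30×20 integer matrix of rank 20; reducing to Smith normal form yields diagonal entries (1,1,1,1,1,1,1,1,1,1,1,1,1,1,1,1,1,1,1,2).

Computing H_k = (kernel of ∂_k) / (image of ∂_{k+1}):

  H_0: rank C_0 − rank ∂_1 = 10 − 9 = 1, and the invariant factors of ∂_1 are all 1, so H_0 ≅ Z.
  H_1: rank ker ∂_1 − rank ∂_2 = (30 − 9) − 20 = 1, and ∂_2 has invariant factor 2 > 1, so H_1 ≅ Z ⊕ Z_2.
  H_2: rank ker ∂_2 − rank ∂_3 = (20 − 20) − 0 = 0, and there is no ∂_3, so H_2 ≅ 0.

As a check, the Euler characteristic is 10 − 30 + 20 = 0, which agrees with 1 − 1 + 0 = 0.
(K is a triangulation of the Klein bottle.)

H_0 = Z,  H_1 = Z ⊕ Z_2,  H_2 = 0.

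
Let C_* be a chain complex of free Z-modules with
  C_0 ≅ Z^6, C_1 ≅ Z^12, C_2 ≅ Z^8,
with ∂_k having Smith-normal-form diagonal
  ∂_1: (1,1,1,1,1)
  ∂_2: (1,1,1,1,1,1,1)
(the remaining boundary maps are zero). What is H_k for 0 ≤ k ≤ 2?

H_0: b_0 = 6 − 0 − 5 = 1; torsion from ∂_1 factors > 1: none. So H_0 ≅ Z.
H_1: b_1 = 12 − 5 − 7 = 0; torsion from ∂_2 factors > 1: none. So H_1 ≅ 0.
H_2: b_2 = 8 − 7 − 0 = 1; torsion from ∂_3 factors > 1: none. So H_2 ≅ Z.

H_0 ≅ Z,  H_1 = 0,  H_2 ≅ Z.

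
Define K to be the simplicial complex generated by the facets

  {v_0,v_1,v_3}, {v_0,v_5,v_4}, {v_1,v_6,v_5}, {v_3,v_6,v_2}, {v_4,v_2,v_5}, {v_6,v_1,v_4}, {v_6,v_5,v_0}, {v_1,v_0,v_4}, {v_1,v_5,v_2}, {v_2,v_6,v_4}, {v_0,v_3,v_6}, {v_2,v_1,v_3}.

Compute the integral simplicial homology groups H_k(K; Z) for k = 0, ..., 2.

H_0 = Z,  H_1 = Z/2,  H_2 = 0.

We work with the vertex ordering v_0 < v_1 < v_2 < v_3 < v_4 < v_5 < v_6. The simplices of K, each written with vertices in increasing order, are:

  0-simplices (7): [v_0], [v_1], [v_2], [v_3], [v_4], [v_5], [v_6]
  1-simplices (18): (18 of them)
  2-simplices (12): (12 of them)

giving chain groups C_0 ≅ Z^7, C_1 ≅ Z^18, C_2 ≅ Z^12.

∂_1: C_1 → C_0 maps an edge to its endpoints' difference, ∂[p,q] = q − p.
The 7×18 boundary matrix has rank 6 and Smith normal form diag(1,1,1,1,1,1).

The boundary map ∂_2: C_2 → C_1 sends each 2-simplex [p,q,r] to [q,r] − [p,r] + [p,q]. For instance
  ∂[v_0,v_1,v_3] = [v_1,v_3] − [v_0,v_3] + [v_0,v_1],
  ∂[v_0,v_3,v_6] = [v_3,v_6] − [v_0,v_6] + [v_0,v_3].
The 18×12 boundary matrix has rank 12 and Smith normal form diag(1,1,1,1,1,1,1,1,1,1,1,2).

Reading off H_k = ker ∂_k / im ∂_{k+1}:

  H_0: rank C_0 − rank ∂_1 = 7 − 6 = 1, and the invariant factors of ∂_1 are all 1, so H_0 ≅ Z.
  H_1: rank ker ∂_1 − rank ∂_2 = (18 − 6) − 12 = 0, and ∂_2 has invariant factor 2 > 1, so H_1 ≅ Z/2.
  H_2: rank ker ∂_2 − rank ∂_3 = (12 − 12) − 0 = 0, and there is no ∂_3, so H_2 ≅ 0.

As a check, the Euler characteristic is 7 − 18 + 12 = 1, which agrees with 1 − 0 + 0 = 1.
(K is a triangulation of the real projective plane RP^2.)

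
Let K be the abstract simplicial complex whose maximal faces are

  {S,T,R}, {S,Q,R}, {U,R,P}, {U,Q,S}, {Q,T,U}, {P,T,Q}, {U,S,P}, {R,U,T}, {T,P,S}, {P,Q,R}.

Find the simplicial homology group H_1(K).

H_1 ≅ Z/2Z.

Order the vertices as P < Q < R < S < T < U. Listing each simplex with vertices in this order, K has dimension 2 with simplices:

  0-simplices (6): P, Q, R, S, T, U
  1-simplices (15): PQ, PR, PS, PT, PU, QR, QS, QT, QU, RS, RT, RU, ST, SU, TU
  2-simplices (10): PQR, PQT, PRU, PST, PSU, QRS, QSU, QTU, RST, RTU

so the chain groups are C_0 ≅ Z^6, C_1 ≅ Z^15, C_2 ≅ Z^10.

∂_1: C_1 → C_0 maps an edge to its endpoints' difference, ∂[p,q] = q − p. For instance
  ∂RS = S − R.
As a 6×15 matrix over Z this has rank 5, with invariant factors (1,1,1,1,1).

Boundary ∂_2: C_2 → C_1 maps a triangle to the signed sum of its edges. For instance
  ∂QTU = TU − QU + QT,
  ∂PSU = SU − PU + PS.
As a 15×10 matrix over Z this has rank 10, with invariant factors (1,1,1,1,1,1,1,1,1,2).

Now H_k = ker ∂_k / im ∂_{k+1}, so:

  H_1: rank ker ∂_1 − rank ∂_2 = (15 − 5) − 10 = 0, and ∂_2 has invariant factor 2 > 1, so H_1 ≅ Z/2Z.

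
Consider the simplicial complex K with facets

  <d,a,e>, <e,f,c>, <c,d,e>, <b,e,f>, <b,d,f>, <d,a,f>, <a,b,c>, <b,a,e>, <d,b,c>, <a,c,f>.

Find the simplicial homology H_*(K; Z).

Take the total order a < b < c < d < e < f on the vertex set. Then K (dimension 2) consists of the simplices:

  0-simplices (6): a, b, c, d, e, f
  1-simplices (15): ab, ac, ad, ae, af, bc, bd, be, bf, cd, ce, cf, de, df, ef
  2-simplices (10): abc, abe, acf, ade, adf, bcd, bdf, bef, cde, cef

giving chain groups C_0 ≅ Z^6, C_1 ≅ Z^15, C_2 ≅ Z^10.

The boundary map ∂_1: C_1 → C_0 maps an edge to its endpoints' difference, ∂[p,q] = q − p. For instance
  ∂bf = f − b.
As a 6×15 matrix over Z this has rank 5, with invariant factors (1,1,1,1,1).

Boundary ∂_2: C_2 → C_1 sends each 2-simplex [p,q,r] to [q,r] − [p,r] + [p,q]. For instance
  ∂cde = de − ce + cd,
  ∂ade = de − ae + ad.
As a 15×10 matrix over Z this has rank 10, with invariant factors (1,1,1,1,1,1,1,1,1,2).

Now H_k = ker ∂_k / im ∂_{k+1}, so:

  H_0: rank C_0 − rank ∂_1 = 6 − 5 = 1, and the invariant factors of ∂_1 are all 1, so H_0 ≅ Z.
  H_1: rank ker ∂_1 − rank ∂_2 = (15 − 5) − 10 = 0, and ∂_2 has invariant factor 2 > 1, so H_1 ≅ Z/2Z.
  H_2: rank ker ∂_2 − rank ∂_3 = (10 − 10) − 0 = 0, and there is no ∂_3, so H_2 ≅ 0.

(K is a triangulation of the real projective plane RP^2.)

H_0 = Z,  H_1 = Z/2Z,  H_2 = 0.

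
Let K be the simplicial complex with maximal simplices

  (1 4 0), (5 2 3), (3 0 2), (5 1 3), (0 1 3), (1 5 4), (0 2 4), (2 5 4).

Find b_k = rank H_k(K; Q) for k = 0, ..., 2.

b_0 = 1, b_1 = 0, b_2 = 1.

K has 6 vertices, 12 edges, 8 triangles.
rank ∂_0 = 0, rank ∂_1 = 5 ⇒ b_0 = 6 − 0 − 5 = 1; all invariant factors of ∂_1 are 1 so no torsion. So H_0 ≅ Z.
rank ∂_1 = 5, rank ∂_2 = 7 ⇒ b_1 = 12 − 5 − 7 = 0; all invariant factors of ∂_2 are 1 so no torsion. So H_1 ≅ 0.
rank ∂_2 = 7, rank ∂_3 = 0 ⇒ b_2 = 8 − 7 − 0 = 1. So H_2 ≅ Z.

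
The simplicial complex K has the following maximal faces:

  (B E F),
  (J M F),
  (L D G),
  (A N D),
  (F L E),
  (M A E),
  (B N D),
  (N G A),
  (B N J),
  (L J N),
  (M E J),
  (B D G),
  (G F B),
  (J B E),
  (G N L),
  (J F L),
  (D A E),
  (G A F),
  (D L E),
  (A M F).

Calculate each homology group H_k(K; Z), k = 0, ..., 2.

H_0 = Z,  H_1 = Z ⊕ Z/2,  H_2 = 0.

We work with the vertex ordering A < B < D < E < F < G < J < L < M < N. The simplices of K, each written with vertices in increasing order, are:

  0-simplices (10): A, B, D, E, F, G, J, L, M, N
  1-simplices (30): AD, AE, AF, AG, AM, AN, BD, BE, BF, BG, BJ, BN, DE, DG, DL, DN, EF, EJ, EL, EM, FG, FJ, FL, FM, GL, GN, JL, JM, JN, LN
  2-simplices (20): ADE, ADN, AEM, AFG, AFM, AGN, BDG, BDN, BEF, BEJ, BFG, BJN, DEL, DGL, EFL, EJM, FJL, FJM, GLN, JLN

so the chain groups are C_0 ≅ Z^10, C_1 ≅ Z^30, C_2 ≅ Z^20.

∂_1: C_1 → C_0 sends each edge [p,q] (with p < q) to q − p.
The 10×30 boundary matrix has rank 9 and Smith normal form diag(1,1,1,1,1,1,1,1,1).

The boundary map ∂_2: C_2 → C_1 maps a triangle to the signed sum of its edges. For instance
  ∂BEF = EF − BF + BE,
  ∂AFM = FM − AM + AF.
The 30×20 boundary matrix has rank 20 and Smith normal form diag(1,1,1,1,1,1,1,1,1,1,1,1,1,1,1,1,1,1,1,2).

Computing H_k = (kernel of ∂_k) / (image of ∂_{k+1}):

  H_0: rank C_0 − rank ∂_1 = 10 − 9 = 1, and the invariant factors of ∂_1 are all 1, so H_0 = Z.
  H_1: rank ker ∂_1 − rank ∂_2 = (30 − 9) − 20 = 1, and ∂_2 has invariant factor 2 > 1, so H_1 = Z ⊕ Z/2.
  H_2: rank ker ∂_2 − rank ∂_3 = (20 − 20) − 0 = 0, and there is no ∂_3, so H_2 = 0.

(K is a triangulation of the Klein bottle.)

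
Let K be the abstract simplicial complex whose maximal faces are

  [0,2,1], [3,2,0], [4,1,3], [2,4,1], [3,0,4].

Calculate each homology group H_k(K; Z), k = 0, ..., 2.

K has 5 vertices, 10 edges, 5 triangles.
rank ∂_0 = 0, rank ∂_1 = 4 ⇒ b_0 = 5 − 0 − 4 = 1; all invariant factors of ∂_1 are 1 so no torsion. So H_0 ≅ Z.
rank ∂_1 = 4, rank ∂_2 = 5 ⇒ b_1 = 10 − 4 − 5 = 1; all invariant factors of ∂_2 are 1 so no torsion. So H_1 ≅ Z.
rank ∂_2 = 5, rank ∂_3 = 0 ⇒ b_2 = 5 − 5 − 0 = 0. So H_2 ≅ 0.

H_0 ≅ Z,  H_1 ≅ Z,  H_2 = 0.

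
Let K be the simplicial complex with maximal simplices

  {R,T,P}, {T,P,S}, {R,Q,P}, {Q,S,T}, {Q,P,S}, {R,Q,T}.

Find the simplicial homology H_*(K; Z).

H_0 = Z,  H_1 = 0,  H_2 = Z.

Order the vertices as P < Q < R < S < T. Listing each simplex with vertices in this order, K has dimension 2 with simplices:

  0-simplices (5): P, Q, R, S, T
  1-simplices (9): PQ, PR, PS, PT, QR, QS, QT, RT, ST
  2-simplices (6): PQR, PQS, PRT, PST, QRT, QST

giving chain groups C_0 ≅ Z^5, C_1 ≅ Z^9, C_2 ≅ Z^6.

∂_1: C_1 → C_0 sends each edge [p,q] (with p < q) to q − p.
The 5×9 boundary matrix has rank 4 and Smith normal form diag(1,1,1,1).

The boundary map ∂_2: C_2 → C_1 maps a triangle to the signed sum of its edges. For instance
  ∂PRT = RT − PT + PR,
  ∂QRT = RT − QT + QR.
The resulting 9×6 matrix has rank 5, and its Smith normal form has invariant factors (1,1,1,1,1).

From H_k ≅ ker(∂_k) / im(∂_{k+1}) we obtain:

  H_0: rank C_0 − rank ∂_1 = 5 − 4 = 1, and the invariant factors of ∂_1 are all 1, so H_0 ≅ Z.
  H_1: rank ker ∂_1 − rank ∂_2 = (9 − 4) − 5 = 0, and the invariant factors of ∂_2 are all 1, so H_1 ≅ 0.
  H_2: rank ker ∂_2 − rank ∂_3 = (6 − 5) − 0 = 1, and there is no ∂_3, so H_2 ≅ Z.

As a check, the Euler characteristic is 5 − 9 + 6 = 2, which agrees with 1 − 0 + 1 = 2.
(K is a triangulation of the 2-sphere S^2.)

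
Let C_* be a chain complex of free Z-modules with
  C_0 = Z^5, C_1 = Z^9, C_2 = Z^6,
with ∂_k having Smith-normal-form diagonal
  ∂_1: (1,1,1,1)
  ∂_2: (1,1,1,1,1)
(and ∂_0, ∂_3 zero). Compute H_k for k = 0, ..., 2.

H_0 = Z,  H_1 = 0,  H_2 = Z.

H_0: b_0 = 5 − 0 − 4 = 1; torsion from ∂_1 factors > 1: none. So H_0 = Z.
H_1: b_1 = 9 − 4 − 5 = 0; torsion from ∂_2 factors > 1: none. So H_1 = 0.
H_2: b_2 = 6 − 5 − 0 = 1; torsion from ∂_3 factors > 1: none. So H_2 = Z.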